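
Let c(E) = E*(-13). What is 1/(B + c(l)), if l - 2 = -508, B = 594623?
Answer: 1/601201 ≈ 1.6633e-6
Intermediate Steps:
l = -506 (l = 2 - 508 = -506)
c(E) = -13*E
1/(B + c(l)) = 1/(594623 - 13*(-506)) = 1/(594623 + 6578) = 1/601201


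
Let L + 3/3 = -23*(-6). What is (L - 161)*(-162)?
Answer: 3888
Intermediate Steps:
L = 137 (L = -1 - 23*(-6) = -1 + 138 = 137)
(L - 161)*(-162) = (137 - 161)*(-162) = -24*(-162) = 3888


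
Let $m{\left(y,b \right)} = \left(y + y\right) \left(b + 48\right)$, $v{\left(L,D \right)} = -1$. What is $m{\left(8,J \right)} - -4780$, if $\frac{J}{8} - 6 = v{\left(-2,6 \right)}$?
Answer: $6188$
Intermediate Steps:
$J = 40$ ($J = 48 + 8 \left(-1\right) = 48 - 8 = 40$)
$m{\left(y,b \right)} = 2 y \left(48 + b\right)$
$m{\left(8,J \right)} - -4780 = 2 \cdot 8 \left(48 + 40\right) - -4780 = 2 \cdot 8 \cdot 88 + 4780 = 1408 + 4780 = 6188$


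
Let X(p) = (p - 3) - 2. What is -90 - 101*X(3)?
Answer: 112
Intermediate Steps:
X(p) = -5 + p (X(p) = (-3 + p) - 2 = -5 + p)
-90 - 101*X(3) = -90 - 101*(-5 + 3) = -90 - 101*(-2) = -90 + 202 = 112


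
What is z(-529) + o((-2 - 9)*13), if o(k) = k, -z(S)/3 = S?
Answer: 1444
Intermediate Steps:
z(S) = -3*S
z(-529) + o((-2 - 9)*13) = -3*(-529) + (-2 - 9)*13 = 1587 - 11*13 = 1587 - 143 = 1444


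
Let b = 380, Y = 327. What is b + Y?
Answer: 707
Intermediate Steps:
b + Y = 380 + 327 = 707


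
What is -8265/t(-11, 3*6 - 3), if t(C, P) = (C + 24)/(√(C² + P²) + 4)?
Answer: -33060/13 - 8265*√346/13 ≈ -14369.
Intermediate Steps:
t(C, P) = (24 + C)/(4 + √(C² + P²))
-8265/t(-11, 3*6 - 3) = -8265*(4 + √((-11)² + (3*6 - 3)²))/(24 - 11) = -(33060/13 + 8265*√(121 + (18 - 3)²)/13) = -(33060/13 + 8265*√(121 + 15²)/13) = -(33060/13 + 8265*√(121 + 225)/13) = -(33060/13 + 8265*√346/13) = -8265*(4/13 + √346/13) = -33060/13 - 8265*√346/13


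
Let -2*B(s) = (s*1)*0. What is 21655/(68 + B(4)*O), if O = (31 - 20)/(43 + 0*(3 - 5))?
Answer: 21655/68 ≈ 318.46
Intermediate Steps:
B(s) = 0 (B(s) = -s*1*0/2 = -s*0/2 = -½*0 = 0)
O = 11/43 (O = 11/(43 + 0*(-2)) = 11/(43 + 0) = 11/43 ≈ 0.25581)
21655/(68 + B(4)*O) = 21655/(68 + 0*(11/43)) = 21655/(68 + 0) = 21655/68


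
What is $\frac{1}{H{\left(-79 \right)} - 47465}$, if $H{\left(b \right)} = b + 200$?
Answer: $- \frac{1}{47344} \approx -2.1122 \cdot 10^{-5}$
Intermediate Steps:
$H{\left(b \right)} = 200 + b$
$\frac{1}{H{\left(-79 \right)} - 47465} = \frac{1}{\left(200 - 79\right) - 47465} = \frac{1}{121 - 47465} = \frac{1}{-47344} = - \frac{1}{47344}$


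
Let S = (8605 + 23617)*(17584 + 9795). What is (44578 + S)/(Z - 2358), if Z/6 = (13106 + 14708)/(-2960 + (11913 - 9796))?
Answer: -123956225598/359113 ≈ -3.4517e+5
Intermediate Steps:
Z = -55628/281 (Z = 6*((13106 + 14708)/(-2960 + (11913 - 9796))) = 6*(27814/(-2960 + 2117)) = 6*(27814/(-843)) = 6*(27814*(-1/843)) = 6*(-27814/843) = -55628/281 ≈ -197.96)
S = 882206138 (S = 32222*27379 = 882206138)
(44578 + S)/(Z - 2358) = (44578 + 882206138)/(-55628/281 - 2358) = 882250716/(-718226/281) = 882250716*(-281/718226) = -123956225598/359113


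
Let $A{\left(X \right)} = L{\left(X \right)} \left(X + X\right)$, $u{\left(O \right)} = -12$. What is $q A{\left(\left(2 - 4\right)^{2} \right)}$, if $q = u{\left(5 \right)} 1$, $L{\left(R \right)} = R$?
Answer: $-384$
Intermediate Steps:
$q = -12$ ($q = \left(-12\right) 1 = -12$)
$A{\left(X \right)} = 2 X^{2}$ ($A{\left(X \right)} = X \left(X + X\right) = X 2 X = 2 X^{2}$)
$q A{\left(\left(2 - 4\right)^{2} \right)} = - 12 \cdot 2 \left(\left(2 - 4\right)^{2}\right)^{2} = - 12 \cdot 2 \left(\left(-2\right)^{2}\right)^{2} = - 12 \cdot 2 \cdot 4^{2} = - 12 \cdot 2 \cdot 16 = \left(-12\right) 32 = -384$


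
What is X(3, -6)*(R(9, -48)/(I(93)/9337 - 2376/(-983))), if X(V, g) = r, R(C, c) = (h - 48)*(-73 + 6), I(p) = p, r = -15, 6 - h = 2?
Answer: -135287714540/7425377 ≈ -18220.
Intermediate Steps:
h = 4 (h = 6 - 1*2 = 6 - 2 = 4)
R(C, c) = 2948 (R(C, c) = (4 - 48)*(-73 + 6) = -44*(-67) = 2948)
X(V, g) = -15
X(3, -6)*(R(9, -48)/(I(93)/9337 - 2376/(-983))) = -44220/(93/9337 - 2376/(-983)) = -44220/(93*(1/9337) - 2376*(-1/983)) = -44220/(93/9337 + 2376/983) = -44220/22276131/9178271 = -44220*9178271/22276131 = -15*27057542908/22276131 = -135287714540/7425377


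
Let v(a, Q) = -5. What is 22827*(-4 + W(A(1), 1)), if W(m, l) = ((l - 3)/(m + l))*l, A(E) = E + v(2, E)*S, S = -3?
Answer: -1597890/17 ≈ -93994.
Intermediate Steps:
A(E) = 15 + E (A(E) = E - 5*(-3) = E + 15 = 15 + E)
W(m, l) = l*(-3 + l)/(l + m) (W(m, l) = ((-3 + l)/(l + m))*l = l*(-3 + l)/(l + m))
22827*(-4 + W(A(1), 1)) = 22827*(-4 + 1*(-3 + 1)/(1 + (15 + 1))) = 22827*(-4 + 1*(-2)/(1 + 16)) = 22827*(-4 + 1*(-2)/17) = 22827*(-4 + 1*(1/17)*(-2)) = 22827*(-4 - 2/17) = 22827*(-70/17) = -1597890/17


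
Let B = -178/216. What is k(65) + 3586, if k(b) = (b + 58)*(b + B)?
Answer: 413267/36 ≈ 11480.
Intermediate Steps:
B = -89/108 (B = -178*1/216 = -89/108 ≈ -0.82407)
k(b) = (58 + b)*(-89/108 + b) (k(b) = (b + 58)*(b - 89/108) = (58 + b)*(-89/108 + b))
k(65) + 3586 = (-2581/54 + 65² + (6175/108)*65) + 3586 = (-2581/54 + 4225 + 401375/108) + 3586 = 284171/36 + 3586 = 413267/36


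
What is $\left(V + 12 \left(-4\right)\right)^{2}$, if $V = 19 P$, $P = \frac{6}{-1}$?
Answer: $26244$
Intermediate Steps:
$P = -6$ ($P = 6 \left(-1\right) = -6$)
$V = -114$ ($V = 19 \left(-6\right) = -114$)
$\left(V + 12 \left(-4\right)\right)^{2} = \left(-114 + 12 \left(-4\right)\right)^{2} = \left(-114 - 48\right)^{2} = \left(-162\right)^{2} = 26244$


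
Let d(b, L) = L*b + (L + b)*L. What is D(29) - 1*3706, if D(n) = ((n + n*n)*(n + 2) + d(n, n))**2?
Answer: 869833343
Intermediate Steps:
d(b, L) = L*b + L*(L + b)
D(n) = (3*n**2 + (2 + n)*(n + n**2))**2 (D(n) = ((n + n*n)*(n + 2) + n*(n + 2*n))**2 = ((n + n**2)*(2 + n) + n*(3*n))**2 = ((2 + n)*(n + n**2) + 3*n**2)**2 = (3*n**2 + (2 + n)*(n + n**2))**2)
D(29) - 1*3706 = 29**2*(2 + 29**2 + 6*29)**2 - 1*3706 = 841*(2 + 841 + 174)**2 - 3706 = 841*1017**2 - 3706 = 841*1034289 - 3706 = 869837049 - 3706 = 869833343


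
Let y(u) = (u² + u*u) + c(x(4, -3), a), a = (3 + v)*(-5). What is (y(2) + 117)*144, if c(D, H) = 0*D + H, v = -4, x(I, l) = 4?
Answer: 18720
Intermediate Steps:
a = 5 (a = (3 - 4)*(-5) = -1*(-5) = 5)
c(D, H) = H (c(D, H) = 0 + H = H)
y(u) = 5 + 2*u² (y(u) = (u² + u*u) + 5 = (u² + u²) + 5 = 2*u² + 5 = 5 + 2*u²)
(y(2) + 117)*144 = ((5 + 2*2²) + 117)*144 = ((5 + 2*4) + 117)*144 = ((5 + 8) + 117)*144 = (13 + 117)*144 = 130*144 = 18720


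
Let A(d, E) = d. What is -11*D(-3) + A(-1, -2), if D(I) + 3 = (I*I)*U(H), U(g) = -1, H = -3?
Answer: 131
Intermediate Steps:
D(I) = -3 - I² (D(I) = -3 + (I*I)*(-1) = -3 + I²*(-1) = -3 - I²)
-11*D(-3) + A(-1, -2) = -11*(-3 - 1*(-3)²) - 1 = -11*(-3 - 1*9) - 1 = -11*(-3 - 9) - 1 = -11*(-12) - 1 = 132 - 1 = 131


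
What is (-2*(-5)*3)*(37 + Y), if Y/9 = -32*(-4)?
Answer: 35670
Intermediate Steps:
Y = 1152 (Y = 9*(-32*(-4)) = 9*128 = 1152)
(-2*(-5)*3)*(37 + Y) = (-2*(-5)*3)*(37 + 1152) = (10*3)*1189 = 30*1189 = 35670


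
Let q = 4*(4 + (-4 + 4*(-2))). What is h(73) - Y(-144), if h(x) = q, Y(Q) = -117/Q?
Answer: -525/16 ≈ -32.813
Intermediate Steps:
q = -32 (q = 4*(4 + (-4 - 8)) = 4*(4 - 12) = 4*(-8) = -32)
h(x) = -32
h(73) - Y(-144) = -32 - (-117)/(-144) = -32 - (-117)*(-1)/144 = -32 - 1*13/16 = -32 - 13/16 = -525/16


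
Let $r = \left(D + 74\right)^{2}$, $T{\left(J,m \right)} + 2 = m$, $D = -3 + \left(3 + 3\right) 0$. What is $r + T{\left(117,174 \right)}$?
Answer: $5213$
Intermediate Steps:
$D = -3$ ($D = -3 + 6 \cdot 0 = -3 + 0 = -3$)
$T{\left(J,m \right)} = -2 + m$
$r = 5041$ ($r = \left(-3 + 74\right)^{2} = 71^{2} = 5041$)
$r + T{\left(117,174 \right)} = 5041 + \left(-2 + 174\right) = 5041 + 172 = 5213$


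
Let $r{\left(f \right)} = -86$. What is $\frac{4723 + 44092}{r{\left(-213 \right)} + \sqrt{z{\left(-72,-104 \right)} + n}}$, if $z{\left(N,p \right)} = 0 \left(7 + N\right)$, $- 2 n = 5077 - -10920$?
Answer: $- \frac{8396180}{30789} - \frac{48815 i \sqrt{31994}}{30789} \approx -272.7 - 283.59 i$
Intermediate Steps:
$n = - \frac{15997}{2}$ ($n = - \frac{5077 - -10920}{2} = - \frac{5077 + 10920}{2} = \left(- \frac{1}{2}\right) 15997 = - \frac{15997}{2} \approx -7998.5$)
$z{\left(N,p \right)} = 0$
$\frac{4723 + 44092}{r{\left(-213 \right)} + \sqrt{z{\left(-72,-104 \right)} + n}} = \frac{4723 + 44092}{-86 + \sqrt{0 - \frac{15997}{2}}} = \frac{48815}{-86 + \sqrt{- \frac{15997}{2}}} = \frac{48815}{-86 + \frac{i \sqrt{31994}}{2}}$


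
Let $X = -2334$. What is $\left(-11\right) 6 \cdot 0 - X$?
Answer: $2334$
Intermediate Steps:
$\left(-11\right) 6 \cdot 0 - X = \left(-11\right) 6 \cdot 0 - -2334 = \left(-66\right) 0 + 2334 = 0 + 2334 = 2334$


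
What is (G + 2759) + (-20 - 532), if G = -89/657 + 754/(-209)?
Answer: 302535812/137313 ≈ 2203.3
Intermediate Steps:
G = -513979/137313 (G = -89*1/657 + 754*(-1/209) = -89/657 - 754/209 = -513979/137313 ≈ -3.7431)
(G + 2759) + (-20 - 532) = (-513979/137313 + 2759) + (-20 - 532) = 378332588/137313 - 552 = 302535812/137313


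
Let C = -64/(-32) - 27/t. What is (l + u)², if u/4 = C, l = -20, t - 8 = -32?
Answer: 225/4 ≈ 56.250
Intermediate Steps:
t = -24 (t = 8 - 32 = -24)
C = 25/8 (C = -64/(-32) - 27/(-24) = -64*(-1/32) - 27*(-1/24) = 2 + 9/8 = 25/8 ≈ 3.1250)
u = 25/2 (u = 4*(25/8) = 25/2 ≈ 12.500)
(l + u)² = (-20 + 25/2)² = (-15/2)² = 225/4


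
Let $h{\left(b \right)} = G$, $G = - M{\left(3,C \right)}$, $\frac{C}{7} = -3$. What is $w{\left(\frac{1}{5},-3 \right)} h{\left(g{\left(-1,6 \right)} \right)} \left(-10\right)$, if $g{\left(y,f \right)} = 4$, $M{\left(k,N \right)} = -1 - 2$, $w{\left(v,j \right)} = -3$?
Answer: $90$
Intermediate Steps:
$C = -21$ ($C = 7 \left(-3\right) = -21$)
$M{\left(k,N \right)} = -3$ ($M{\left(k,N \right)} = -1 - 2 = -3$)
$G = 3$ ($G = \left(-1\right) \left(-3\right) = 3$)
$h{\left(b \right)} = 3$
$w{\left(\frac{1}{5},-3 \right)} h{\left(g{\left(-1,6 \right)} \right)} \left(-10\right) = \left(-3\right) 3 \left(-10\right) = \left(-9\right) \left(-10\right) = 90$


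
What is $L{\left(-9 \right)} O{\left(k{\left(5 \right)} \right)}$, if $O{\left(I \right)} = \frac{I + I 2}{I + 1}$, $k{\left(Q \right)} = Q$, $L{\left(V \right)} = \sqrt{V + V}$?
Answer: $\frac{15 i \sqrt{2}}{2} \approx 10.607 i$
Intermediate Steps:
$L{\left(V \right)} = \sqrt{2} \sqrt{V}$ ($L{\left(V \right)} = \sqrt{2 V} = \sqrt{2} \sqrt{V}$)
$O{\left(I \right)} = \frac{3 I}{1 + I}$ ($O{\left(I \right)} = \frac{I + 2 I}{1 + I} = \frac{3 I}{1 + I}$)
$L{\left(-9 \right)} O{\left(k{\left(5 \right)} \right)} = \sqrt{2} \sqrt{-9} \cdot 3 \cdot 5 \frac{1}{1 + 5} = \sqrt{2} \cdot 3 i 3 \cdot 5 \cdot \frac{1}{6} = 3 i \sqrt{2} \cdot 3 \cdot 5 \cdot \frac{1}{6} = 3 i \sqrt{2} \cdot \frac{5}{2} = \frac{15 i \sqrt{2}}{2}$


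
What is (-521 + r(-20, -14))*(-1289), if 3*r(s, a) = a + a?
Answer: 2050799/3 ≈ 6.8360e+5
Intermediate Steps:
r(s, a) = 2*a/3 (r(s, a) = (a + a)/3 = (2*a)/3 = 2*a/3)
(-521 + r(-20, -14))*(-1289) = (-521 + (2/3)*(-14))*(-1289) = (-521 - 28/3)*(-1289) = -1591/3*(-1289) = 2050799/3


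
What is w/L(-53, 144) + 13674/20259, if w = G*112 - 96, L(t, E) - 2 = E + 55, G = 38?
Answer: 3223182/150817 ≈ 21.371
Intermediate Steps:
L(t, E) = 57 + E (L(t, E) = 2 + (E + 55) = 2 + (55 + E) = 57 + E)
w = 4160 (w = 38*112 - 96 = 4256 - 96 = 4160)
w/L(-53, 144) + 13674/20259 = 4160/(57 + 144) + 13674/20259 = 4160/201 + 13674*(1/20259) = 4160*(1/201) + 4558/6753 = 4160/201 + 4558/6753 = 3223182/150817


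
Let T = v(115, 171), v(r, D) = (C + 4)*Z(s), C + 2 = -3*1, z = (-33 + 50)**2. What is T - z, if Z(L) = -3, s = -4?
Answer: -286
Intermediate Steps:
z = 289 (z = 17**2 = 289)
C = -5 (C = -2 - 3*1 = -2 - 3 = -5)
v(r, D) = 3 (v(r, D) = (-5 + 4)*(-3) = -1*(-3) = 3)
T = 3
T - z = 3 - 1*289 = 3 - 289 = -286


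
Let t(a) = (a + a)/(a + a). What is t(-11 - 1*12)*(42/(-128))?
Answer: -21/64 ≈ -0.32813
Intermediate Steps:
t(a) = 1 (t(a) = (2*a)/((2*a)) = (2*a)*(1/(2*a)) = 1)
t(-11 - 1*12)*(42/(-128)) = 1*(42/(-128)) = 1*(42*(-1/128)) = 1*(-21/64) = -21/64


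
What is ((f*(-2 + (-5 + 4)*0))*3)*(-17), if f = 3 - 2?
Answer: 102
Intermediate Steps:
f = 1
((f*(-2 + (-5 + 4)*0))*3)*(-17) = ((1*(-2 + (-5 + 4)*0))*3)*(-17) = ((1*(-2 - 1*0))*3)*(-17) = ((1*(-2 + 0))*3)*(-17) = ((1*(-2))*3)*(-17) = -2*3*(-17) = -6*(-17) = 102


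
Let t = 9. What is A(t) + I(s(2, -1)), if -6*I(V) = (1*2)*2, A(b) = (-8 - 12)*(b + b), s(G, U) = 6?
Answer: -1082/3 ≈ -360.67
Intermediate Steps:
A(b) = -40*b
I(V) = -⅔ (I(V) = -1*2*2/6 = -2/3 = -⅙*4 = -⅔)
A(t) + I(s(2, -1)) = -40*9 - ⅔ = -360 - ⅔ = -1082/3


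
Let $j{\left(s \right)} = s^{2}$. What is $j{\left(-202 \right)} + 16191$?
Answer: $56995$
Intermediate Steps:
$j{\left(-202 \right)} + 16191 = \left(-202\right)^{2} + 16191 = 40804 + 16191 = 56995$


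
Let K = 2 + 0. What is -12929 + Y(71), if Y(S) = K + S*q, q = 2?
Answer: -12785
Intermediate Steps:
K = 2
Y(S) = 2 + 2*S (Y(S) = 2 + S*2 = 2 + 2*S)
-12929 + Y(71) = -12929 + (2 + 2*71) = -12929 + (2 + 142) = -12929 + 144 = -12785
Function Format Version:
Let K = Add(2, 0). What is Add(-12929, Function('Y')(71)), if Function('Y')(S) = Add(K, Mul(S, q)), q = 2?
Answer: -12785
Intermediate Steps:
K = 2
Function('Y')(S) = Add(2, Mul(2, S)) (Function('Y')(S) = Add(2, Mul(S, 2)) = Add(2, Mul(2, S)))
Add(-12929, Function('Y')(71)) = Add(-12929, Add(2, Mul(2, 71))) = Add(-12929, Add(2, 142)) = Add(-12929, 144) = -12785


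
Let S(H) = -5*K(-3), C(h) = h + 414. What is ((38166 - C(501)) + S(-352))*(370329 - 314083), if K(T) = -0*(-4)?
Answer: 2095219746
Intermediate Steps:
C(h) = 414 + h
K(T) = 0 (K(T) = -5*0 = 0)
S(H) = 0 (S(H) = -5*0 = 0)
((38166 - C(501)) + S(-352))*(370329 - 314083) = ((38166 - (414 + 501)) + 0)*(370329 - 314083) = ((38166 - 1*915) + 0)*56246 = ((38166 - 915) + 0)*56246 = (37251 + 0)*56246 = 37251*56246 = 2095219746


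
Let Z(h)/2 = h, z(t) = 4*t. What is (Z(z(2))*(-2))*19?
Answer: -608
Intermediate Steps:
Z(h) = 2*h
(Z(z(2))*(-2))*19 = ((2*(4*2))*(-2))*19 = ((2*8)*(-2))*19 = (16*(-2))*19 = -32*19 = -608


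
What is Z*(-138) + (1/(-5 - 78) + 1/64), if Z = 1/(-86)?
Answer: 367345/228416 ≈ 1.6082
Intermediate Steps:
Z = -1/86 ≈ -0.011628
Z*(-138) + (1/(-5 - 78) + 1/64) = -1/86*(-138) + (1/(-5 - 78) + 1/64) = 69/43 + (1/(-83) + 1/64) = 69/43 + (-1/83 + 1/64) = 69/43 + 19/5312 = 367345/228416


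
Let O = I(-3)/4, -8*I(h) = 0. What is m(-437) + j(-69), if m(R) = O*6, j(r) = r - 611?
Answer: -680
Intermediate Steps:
I(h) = 0 (I(h) = -⅛*0 = 0)
j(r) = -611 + r
O = 0 (O = 0/4 = 0*(¼) = 0)
m(R) = 0 (m(R) = 0*6 = 0)
m(-437) + j(-69) = 0 + (-611 - 69) = 0 - 680 = -680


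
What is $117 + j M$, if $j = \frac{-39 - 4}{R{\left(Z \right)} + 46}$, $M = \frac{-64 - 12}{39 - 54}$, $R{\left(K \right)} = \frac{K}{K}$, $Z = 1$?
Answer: $\frac{79217}{705} \approx 112.36$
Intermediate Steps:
$R{\left(K \right)} = 1$
$M = \frac{76}{15}$ ($M = - \frac{76}{-15} = \left(-76\right) \left(- \frac{1}{15}\right) = \frac{76}{15} \approx 5.0667$)
$j = - \frac{43}{47}$ ($j = \frac{-39 - 4}{1 + 46} = - \frac{43}{47} \approx -0.91489$)
$117 + j M = 117 - \frac{3268}{705} = \frac{79217}{705}$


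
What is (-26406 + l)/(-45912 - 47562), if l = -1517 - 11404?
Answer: 13109/31158 ≈ 0.42073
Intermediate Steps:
l = -12921
(-26406 + l)/(-45912 - 47562) = (-26406 - 12921)/(-45912 - 47562) = -39327/(-93474) = -39327*(-1/93474) = 13109/31158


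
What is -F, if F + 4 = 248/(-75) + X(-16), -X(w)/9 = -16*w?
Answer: 173348/75 ≈ 2311.3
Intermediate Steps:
X(w) = 144*w (X(w) = -(-144)*w = 144*w)
F = -173348/75 (F = -4 + (248/(-75) + 144*(-16)) = -4 + (248*(-1/75) - 2304) = -4 + (-248/75 - 2304) = -4 - 173048/75 = -173348/75 ≈ -2311.3)
-F = -1*(-173348/75) = 173348/75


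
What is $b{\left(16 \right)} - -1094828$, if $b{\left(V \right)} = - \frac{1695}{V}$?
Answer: $\frac{17515553}{16} \approx 1.0947 \cdot 10^{6}$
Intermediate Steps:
$b{\left(16 \right)} - -1094828 = - \frac{1695}{16} - -1094828 = \left(-1695\right) \frac{1}{16} + 1094828 = - \frac{1695}{16} + 1094828 = \frac{17515553}{16}$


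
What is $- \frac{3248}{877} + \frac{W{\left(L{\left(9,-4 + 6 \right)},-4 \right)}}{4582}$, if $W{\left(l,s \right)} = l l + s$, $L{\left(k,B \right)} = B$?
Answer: $- \frac{3248}{877} \approx -3.7035$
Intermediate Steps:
$W{\left(l,s \right)} = s + l^{2}$ ($W{\left(l,s \right)} = l^{2} + s = s + l^{2}$)
$- \frac{3248}{877} + \frac{W{\left(L{\left(9,-4 + 6 \right)},-4 \right)}}{4582} = - \frac{3248}{877} + \frac{-4 + \left(-4 + 6\right)^{2}}{4582} = \left(-3248\right) \frac{1}{877} + \left(-4 + 2^{2}\right) \frac{1}{4582} = - \frac{3248}{877} + \left(-4 + 4\right) \frac{1}{4582} = - \frac{3248}{877} + 0 \cdot \frac{1}{4582} = - \frac{3248}{877} + 0 = - \frac{3248}{877}$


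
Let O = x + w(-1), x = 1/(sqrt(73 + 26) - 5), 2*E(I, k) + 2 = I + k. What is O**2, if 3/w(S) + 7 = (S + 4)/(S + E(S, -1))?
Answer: 9865/87616 - 273*sqrt(11)/10952 ≈ 0.029920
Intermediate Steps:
E(I, k) = -1 + I/2 + k/2 (E(I, k) = -1 + (I + k)/2 = -1 + (I/2 + k/2) = -1 + I/2 + k/2)
w(S) = 3/(-7 + (4 + S)/(-3/2 + 3*S/2)) (w(S) = 3/(-7 + (S + 4)/(S + (-1 + S/2 + (1/2)*(-1)))) = 3/(-7 + (4 + S)/(S + (-1 + S/2 - 1/2))) = 3/(-7 + (4 + S)/(S + (-3/2 + S/2))) = 3/(-7 + (4 + S)/(-3/2 + 3*S/2)))
x = 1/(-5 + 3*sqrt(11)) (x = 1/(sqrt(99) - 5) = 1/(3*sqrt(11) - 5) = 1/(-5 + 3*sqrt(11)) ≈ 0.20203)
O = -91/296 + 3*sqrt(11)/74 (O = (5/74 + 3*sqrt(11)/74) + 9*(1 - 1*(-1))/(-29 + 19*(-1)) = (5/74 + 3*sqrt(11)/74) + 9*(1 + 1)/(-29 - 19) = (5/74 + 3*sqrt(11)/74) + 9*2/(-48) = (5/74 + 3*sqrt(11)/74) + 9*(-1/48)*2 = (5/74 + 3*sqrt(11)/74) - 3/8 = -91/296 + 3*sqrt(11)/74 ≈ -0.17297)
O**2 = (-91/296 + 3*sqrt(11)/74)**2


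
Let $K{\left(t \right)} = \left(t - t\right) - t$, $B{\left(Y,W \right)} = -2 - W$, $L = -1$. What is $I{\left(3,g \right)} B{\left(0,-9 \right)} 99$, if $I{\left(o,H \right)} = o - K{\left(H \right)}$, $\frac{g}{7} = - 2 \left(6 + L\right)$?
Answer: $-46431$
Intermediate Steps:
$K{\left(t \right)} = - t$ ($K{\left(t \right)} = 0 - t = - t$)
$g = -70$ ($g = 7 \left(- 2 \left(6 - 1\right)\right) = 7 \left(\left(-2\right) 5\right) = 7 \left(-10\right) = -70$)
$I{\left(o,H \right)} = H + o$ ($I{\left(o,H \right)} = o - - H = o + H = H + o$)
$I{\left(3,g \right)} B{\left(0,-9 \right)} 99 = \left(-70 + 3\right) \left(-2 - -9\right) 99 = - 67 \left(-2 + 9\right) 99 = \left(-67\right) 7 \cdot 99 = \left(-469\right) 99 = -46431$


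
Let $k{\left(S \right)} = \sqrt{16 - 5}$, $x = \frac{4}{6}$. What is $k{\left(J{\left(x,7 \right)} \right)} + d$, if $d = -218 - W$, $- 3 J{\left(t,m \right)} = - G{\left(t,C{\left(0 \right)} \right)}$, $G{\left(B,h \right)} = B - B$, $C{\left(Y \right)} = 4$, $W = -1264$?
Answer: $1046 + \sqrt{11} \approx 1049.3$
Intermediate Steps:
$x = \frac{2}{3}$ ($x = 4 \cdot \frac{1}{6} = \frac{2}{3} \approx 0.66667$)
$G{\left(B,h \right)} = 0$
$J{\left(t,m \right)} = 0$ ($J{\left(t,m \right)} = - \frac{\left(-1\right) 0}{3} = \left(- \frac{1}{3}\right) 0 = 0$)
$d = 1046$ ($d = -218 - -1264 = -218 + 1264 = 1046$)
$k{\left(S \right)} = \sqrt{11}$
$k{\left(J{\left(x,7 \right)} \right)} + d = \sqrt{11} + 1046 = 1046 + \sqrt{11}$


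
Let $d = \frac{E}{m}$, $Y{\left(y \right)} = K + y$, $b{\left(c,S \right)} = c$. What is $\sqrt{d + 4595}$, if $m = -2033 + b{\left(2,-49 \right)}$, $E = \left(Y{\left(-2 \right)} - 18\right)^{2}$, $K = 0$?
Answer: $\frac{\sqrt{18953383395}}{2031} \approx 67.785$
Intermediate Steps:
$Y{\left(y \right)} = y$ ($Y{\left(y \right)} = 0 + y = y$)
$E = 400$ ($E = \left(-2 - 18\right)^{2} = \left(-20\right)^{2} = 400$)
$m = -2031$ ($m = -2033 + 2 = -2031$)
$d = - \frac{400}{2031}$ ($d = \frac{400}{-2031} = 400 \left(- \frac{1}{2031}\right) = - \frac{400}{2031} \approx -0.19695$)
$\sqrt{d + 4595} = \sqrt{- \frac{400}{2031} + 4595} = \sqrt{\frac{9332045}{2031}} = \frac{\sqrt{18953383395}}{2031}$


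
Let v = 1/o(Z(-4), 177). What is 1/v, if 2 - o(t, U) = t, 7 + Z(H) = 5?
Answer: 4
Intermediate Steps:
Z(H) = -2 (Z(H) = -7 + 5 = -2)
o(t, U) = 2 - t
v = 1/4 (v = 1/(2 - 1*(-2)) = 1/(2 + 2) = 1/4 ≈ 0.25000)
1/v = 1/(1/4) = 4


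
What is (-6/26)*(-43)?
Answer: 129/13 ≈ 9.9231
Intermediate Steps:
(-6/26)*(-43) = ((1/26)*(-6))*(-43) = -3/13*(-43) = 129/13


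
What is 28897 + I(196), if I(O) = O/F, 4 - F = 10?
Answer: 86593/3 ≈ 28864.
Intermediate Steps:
F = -6 (F = 4 - 1*10 = 4 - 10 = -6)
I(O) = -O/6 (I(O) = O/(-6) = O*(-⅙) = -O/6)
28897 + I(196) = 28897 - ⅙*196 = 28897 - 98/3 = 86593/3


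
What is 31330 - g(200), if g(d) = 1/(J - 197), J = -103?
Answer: 9399001/300 ≈ 31330.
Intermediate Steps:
g(d) = -1/300 (g(d) = 1/(-103 - 197) = 1/(-300) = -1/300)
31330 - g(200) = 31330 - 1*(-1/300) = 31330 + 1/300 = 9399001/300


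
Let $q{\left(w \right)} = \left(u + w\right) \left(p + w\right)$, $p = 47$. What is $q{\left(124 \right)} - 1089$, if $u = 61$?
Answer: $30546$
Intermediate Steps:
$q{\left(w \right)} = \left(47 + w\right) \left(61 + w\right)$ ($q{\left(w \right)} = \left(61 + w\right) \left(47 + w\right) = \left(47 + w\right) \left(61 + w\right)$)
$q{\left(124 \right)} - 1089 = \left(2867 + 124^{2} + 108 \cdot 124\right) - 1089 = \left(2867 + 15376 + 13392\right) - 1089 = 31635 - 1089 = 30546$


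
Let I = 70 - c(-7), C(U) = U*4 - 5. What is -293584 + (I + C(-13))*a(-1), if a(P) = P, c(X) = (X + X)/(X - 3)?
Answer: -1467978/5 ≈ -2.9360e+5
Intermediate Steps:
C(U) = -5 + 4*U (C(U) = 4*U - 5 = -5 + 4*U)
c(X) = 2*X/(-3 + X) (c(X) = (2*X)/(-3 + X) = 2*X/(-3 + X))
I = 343/5 (I = 70 - 2*(-7)/(-3 - 7) = 70 - 2*(-7)/(-10) = 70 - 2*(-7)*(-1)/10 = 70 - 1*7/5 = 70 - 7/5 = 343/5 ≈ 68.600)
-293584 + (I + C(-13))*a(-1) = -293584 + (343/5 + (-5 + 4*(-13)))*(-1) = -293584 + (343/5 + (-5 - 52))*(-1) = -293584 + (343/5 - 57)*(-1) = -293584 + (58/5)*(-1) = -293584 - 58/5 = -1467978/5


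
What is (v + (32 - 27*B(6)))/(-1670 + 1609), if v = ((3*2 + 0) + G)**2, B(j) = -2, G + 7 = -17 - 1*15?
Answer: -1175/61 ≈ -19.262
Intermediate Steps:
G = -39 (G = -7 + (-17 - 1*15) = -7 + (-17 - 15) = -7 - 32 = -39)
v = 1089 (v = ((3*2 + 0) - 39)**2 = ((6 + 0) - 39)**2 = (6 - 39)**2 = (-33)**2 = 1089)
(v + (32 - 27*B(6)))/(-1670 + 1609) = (1089 + (32 - 27*(-2)))/(-1670 + 1609) = (1089 + (32 + 54))/(-61) = (1089 + 86)*(-1/61) = 1175*(-1/61) = -1175/61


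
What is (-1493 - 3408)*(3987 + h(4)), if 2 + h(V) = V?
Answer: -19550089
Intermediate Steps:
h(V) = -2 + V
(-1493 - 3408)*(3987 + h(4)) = (-1493 - 3408)*(3987 + (-2 + 4)) = -4901*(3987 + 2) = -4901*3989 = -19550089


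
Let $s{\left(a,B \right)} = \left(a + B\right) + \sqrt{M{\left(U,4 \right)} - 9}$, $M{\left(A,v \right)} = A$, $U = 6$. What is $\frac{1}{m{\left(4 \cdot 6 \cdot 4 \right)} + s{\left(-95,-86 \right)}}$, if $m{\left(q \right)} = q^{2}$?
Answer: $\frac{9035}{81631228} - \frac{i \sqrt{3}}{81631228} \approx 0.00011068 - 2.1218 \cdot 10^{-8} i$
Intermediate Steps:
$s{\left(a,B \right)} = B + a + i \sqrt{3}$ ($s{\left(a,B \right)} = \left(a + B\right) + \sqrt{6 - 9} = \left(B + a\right) + \sqrt{-3} = \left(B + a\right) + i \sqrt{3} = B + a + i \sqrt{3}$)
$\frac{1}{m{\left(4 \cdot 6 \cdot 4 \right)} + s{\left(-95,-86 \right)}} = \frac{1}{\left(4 \cdot 6 \cdot 4\right)^{2} - \left(181 - i \sqrt{3}\right)} = \frac{1}{\left(24 \cdot 4\right)^{2} - \left(181 - i \sqrt{3}\right)} = \frac{1}{96^{2} - \left(181 - i \sqrt{3}\right)} = \frac{1}{9216 - \left(181 - i \sqrt{3}\right)} = \frac{1}{9035 + i \sqrt{3}}$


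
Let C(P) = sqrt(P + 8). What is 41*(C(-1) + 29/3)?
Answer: 1189/3 + 41*sqrt(7) ≈ 504.81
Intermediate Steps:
C(P) = sqrt(8 + P)
41*(C(-1) + 29/3) = 41*(sqrt(8 - 1) + 29/3) = 41*(sqrt(7) + 29*(1/3)) = 41*(sqrt(7) + 29/3) = 41*(29/3 + sqrt(7)) = 1189/3 + 41*sqrt(7)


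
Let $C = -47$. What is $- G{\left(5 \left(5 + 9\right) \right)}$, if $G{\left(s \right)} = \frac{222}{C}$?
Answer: $\frac{222}{47} \approx 4.7234$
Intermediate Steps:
$G{\left(s \right)} = - \frac{222}{47}$ ($G{\left(s \right)} = \frac{222}{-47} = 222 \left(- \frac{1}{47}\right) = - \frac{222}{47}$)
$- G{\left(5 \left(5 + 9\right) \right)} = \left(-1\right) \left(- \frac{222}{47}\right) = \frac{222}{47}$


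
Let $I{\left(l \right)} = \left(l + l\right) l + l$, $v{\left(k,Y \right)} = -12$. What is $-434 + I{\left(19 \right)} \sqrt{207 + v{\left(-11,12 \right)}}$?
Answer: $-434 + 741 \sqrt{195} \approx 9913.5$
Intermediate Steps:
$I{\left(l \right)} = l + 2 l^{2}$ ($I{\left(l \right)} = 2 l l + l = 2 l^{2} + l = l + 2 l^{2}$)
$-434 + I{\left(19 \right)} \sqrt{207 + v{\left(-11,12 \right)}} = -434 + 19 \left(1 + 2 \cdot 19\right) \sqrt{207 - 12} = -434 + 19 \left(1 + 38\right) \sqrt{195} = -434 + 19 \cdot 39 \sqrt{195} = -434 + 741 \sqrt{195}$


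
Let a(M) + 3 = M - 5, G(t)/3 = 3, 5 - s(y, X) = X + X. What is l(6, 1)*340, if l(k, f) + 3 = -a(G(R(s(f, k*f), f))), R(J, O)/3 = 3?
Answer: -1360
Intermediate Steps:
s(y, X) = 5 - 2*X (s(y, X) = 5 - (X + X) = 5 - 2*X)
R(J, O) = 9 (R(J, O) = 3*3 = 9)
G(t) = 9 (G(t) = 3*3 = 9)
a(M) = -8 + M (a(M) = -3 + (M - 5) = -3 + (-5 + M) = -8 + M)
l(k, f) = -4 (l(k, f) = -3 - (-8 + 9) = -3 - 1*1 = -3 - 1 = -4)
l(6, 1)*340 = -4*340 = -1360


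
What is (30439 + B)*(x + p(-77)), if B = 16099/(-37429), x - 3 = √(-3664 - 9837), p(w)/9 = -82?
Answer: -119624949360/5347 + 1139285232*I*√13501/37429 ≈ -2.2372e+7 + 3.5368e+6*I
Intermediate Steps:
p(w) = -738 (p(w) = 9*(-82) = -738)
x = 3 + I*√13501 (x = 3 + √(-3664 - 9837) = 3 + √(-13501) = 3 + I*√13501 ≈ 3.0 + 116.19*I)
B = -16099/37429 (B = 16099*(-1/37429) = -16099/37429 ≈ -0.43012)
(30439 + B)*(x + p(-77)) = (30439 - 16099/37429)*((3 + I*√13501) - 738) = 1139285232*(-735 + I*√13501)/37429 = -119624949360/5347 + 1139285232*I*√13501/37429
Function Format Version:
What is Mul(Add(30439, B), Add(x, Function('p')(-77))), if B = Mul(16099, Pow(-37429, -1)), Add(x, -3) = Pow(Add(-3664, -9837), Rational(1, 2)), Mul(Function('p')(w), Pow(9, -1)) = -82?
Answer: Add(Rational(-119624949360, 5347), Mul(Rational(1139285232, 37429), I, Pow(13501, Rational(1, 2)))) ≈ Add(-2.2372e+7, Mul(3.5368e+6, I))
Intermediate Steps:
Function('p')(w) = -738 (Function('p')(w) = Mul(9, -82) = -738)
x = Add(3, Mul(I, Pow(13501, Rational(1, 2)))) (x = Add(3, Pow(Add(-3664, -9837), Rational(1, 2))) = Add(3, Pow(-13501, Rational(1, 2))) = Add(3, Mul(I, Pow(13501, Rational(1, 2)))) ≈ Add(3.0000, Mul(116.19, I)))
B = Rational(-16099, 37429) (B = Mul(16099, Rational(-1, 37429)) = Rational(-16099, 37429) ≈ -0.43012)
Mul(Add(30439, B), Add(x, Function('p')(-77))) = Mul(Add(30439, Rational(-16099, 37429)), Add(Add(3, Mul(I, Pow(13501, Rational(1, 2)))), -738)) = Mul(Rational(1139285232, 37429), Add(-735, Mul(I, Pow(13501, Rational(1, 2))))) = Add(Rational(-119624949360, 5347), Mul(Rational(1139285232, 37429), I, Pow(13501, Rational(1, 2))))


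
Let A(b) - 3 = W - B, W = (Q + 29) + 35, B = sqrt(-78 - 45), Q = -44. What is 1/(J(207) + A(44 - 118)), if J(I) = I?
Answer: 230/53023 + I*sqrt(123)/53023 ≈ 0.0043377 + 0.00020916*I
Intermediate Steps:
B = I*sqrt(123) (B = sqrt(-123) = I*sqrt(123) ≈ 11.091*I)
W = 20 (W = (-44 + 29) + 35 = -15 + 35 = 20)
A(b) = 23 - I*sqrt(123) (A(b) = 3 + (20 - I*sqrt(123)) = 23 - I*sqrt(123))
1/(J(207) + A(44 - 118)) = 1/(207 + (23 - I*sqrt(123))) = 1/(230 - I*sqrt(123))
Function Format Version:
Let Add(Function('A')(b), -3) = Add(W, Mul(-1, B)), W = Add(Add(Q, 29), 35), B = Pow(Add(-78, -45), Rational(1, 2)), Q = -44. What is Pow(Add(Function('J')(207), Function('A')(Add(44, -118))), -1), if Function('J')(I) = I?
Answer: Add(Rational(230, 53023), Mul(Rational(1, 53023), I, Pow(123, Rational(1, 2)))) ≈ Add(0.0043377, Mul(0.00020916, I))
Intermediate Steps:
B = Mul(I, Pow(123, Rational(1, 2))) (B = Pow(-123, Rational(1, 2)) = Mul(I, Pow(123, Rational(1, 2))) ≈ Mul(11.091, I))
W = 20 (W = Add(Add(-44, 29), 35) = Add(-15, 35) = 20)
Function('A')(b) = Add(23, Mul(-1, I, Pow(123, Rational(1, 2)))) (Function('A')(b) = Add(3, Add(20, Mul(-1, Mul(I, Pow(123, Rational(1, 2)))))) = Add(3, Add(20, Mul(-1, I, Pow(123, Rational(1, 2))))) = Add(23, Mul(-1, I, Pow(123, Rational(1, 2)))))
Pow(Add(Function('J')(207), Function('A')(Add(44, -118))), -1) = Pow(Add(207, Add(23, Mul(-1, I, Pow(123, Rational(1, 2))))), -1) = Pow(Add(230, Mul(-1, I, Pow(123, Rational(1, 2)))), -1)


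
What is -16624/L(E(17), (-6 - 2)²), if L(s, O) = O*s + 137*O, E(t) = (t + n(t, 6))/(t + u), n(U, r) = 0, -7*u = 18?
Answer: -104939/55824 ≈ -1.8798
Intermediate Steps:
u = -18/7 (u = -⅐*18 = -18/7 ≈ -2.5714)
E(t) = t/(-18/7 + t) (E(t) = (t + 0)/(t - 18/7) = t/(-18/7 + t))
L(s, O) = 137*O + O*s
-16624/L(E(17), (-6 - 2)²) = -16624*1/((-6 - 2)²*(137 + 7*17/(-18 + 7*17))) = -16624*1/(64*(137 + 7*17/(-18 + 119))) = -16624*1/(64*(137 + 7*17/101)) = -16624*1/(64*(137 + 7*17*(1/101))) = -16624*1/(64*(137 + 119/101)) = -16624/(64*(13956/101)) = -16624/893184/101 = -16624*101/893184 = -104939/55824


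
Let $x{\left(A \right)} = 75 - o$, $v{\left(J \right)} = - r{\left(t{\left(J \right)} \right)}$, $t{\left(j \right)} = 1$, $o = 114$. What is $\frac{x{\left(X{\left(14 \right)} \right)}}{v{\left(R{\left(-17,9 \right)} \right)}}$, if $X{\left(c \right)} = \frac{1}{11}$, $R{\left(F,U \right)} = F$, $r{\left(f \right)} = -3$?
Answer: $-13$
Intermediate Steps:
$v{\left(J \right)} = 3$ ($v{\left(J \right)} = \left(-1\right) \left(-3\right) = 3$)
$X{\left(c \right)} = \frac{1}{11}$
$x{\left(A \right)} = -39$ ($x{\left(A \right)} = 75 - 114 = -39$)
$\frac{x{\left(X{\left(14 \right)} \right)}}{v{\left(R{\left(-17,9 \right)} \right)}} = - \frac{39}{3} = \left(-39\right) \frac{1}{3} = -13$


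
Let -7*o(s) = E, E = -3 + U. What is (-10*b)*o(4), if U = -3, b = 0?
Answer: 0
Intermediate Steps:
E = -6 (E = -3 - 3 = -6)
o(s) = 6/7 (o(s) = -⅐*(-6) = 6/7)
(-10*b)*o(4) = -10*0*(6/7) = 0*(6/7) = 0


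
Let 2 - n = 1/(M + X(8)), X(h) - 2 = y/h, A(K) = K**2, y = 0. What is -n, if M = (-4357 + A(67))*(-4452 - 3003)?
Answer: -1968117/984058 ≈ -2.0000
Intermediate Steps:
X(h) = 2 (X(h) = 2 + 0/h = 2 + 0 = 2)
M = -984060 (M = (-4357 + 67**2)*(-4452 - 3003) = (-4357 + 4489)*(-7455) = 132*(-7455) = -984060)
n = 1968117/984058 (n = 2 - 1/(-984060 + 2) = 2 - 1/(-984058) = 2 - 1*(-1/984058) = 2 + 1/984058 = 1968117/984058 ≈ 2.0000)
-n = -1*1968117/984058 = -1968117/984058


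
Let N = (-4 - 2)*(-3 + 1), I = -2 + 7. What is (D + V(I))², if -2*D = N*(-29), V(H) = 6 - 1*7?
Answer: 29929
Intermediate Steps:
I = 5
V(H) = -1 (V(H) = 6 - 7 = -1)
N = 12 (N = -6*(-2) = 12)
D = 174 (D = -6*(-29) = -½*(-348) = 174)
(D + V(I))² = (174 - 1)² = 173² = 29929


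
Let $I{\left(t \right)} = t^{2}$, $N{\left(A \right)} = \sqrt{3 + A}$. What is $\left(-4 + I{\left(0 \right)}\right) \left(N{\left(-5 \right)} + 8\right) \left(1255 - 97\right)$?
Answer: $-37056 - 4632 i \sqrt{2} \approx -37056.0 - 6550.6 i$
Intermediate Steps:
$\left(-4 + I{\left(0 \right)}\right) \left(N{\left(-5 \right)} + 8\right) \left(1255 - 97\right) = \left(-4 + 0^{2}\right) \left(\sqrt{3 - 5} + 8\right) \left(1255 - 97\right) = \left(-4 + 0\right) \left(\sqrt{-2} + 8\right) 1158 = - 4 \left(i \sqrt{2} + 8\right) 1158 = - 4 \left(8 + i \sqrt{2}\right) 1158 = \left(-32 - 4 i \sqrt{2}\right) 1158 = -37056 - 4632 i \sqrt{2}$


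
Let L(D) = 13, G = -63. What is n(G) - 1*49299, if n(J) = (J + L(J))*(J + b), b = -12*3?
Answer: -44349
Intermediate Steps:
b = -36
n(J) = (-36 + J)*(13 + J) (n(J) = (J + 13)*(J - 36) = (13 + J)*(-36 + J) = (-36 + J)*(13 + J))
n(G) - 1*49299 = (-468 + (-63)² - 23*(-63)) - 1*49299 = (-468 + 3969 + 1449) - 49299 = 4950 - 49299 = -44349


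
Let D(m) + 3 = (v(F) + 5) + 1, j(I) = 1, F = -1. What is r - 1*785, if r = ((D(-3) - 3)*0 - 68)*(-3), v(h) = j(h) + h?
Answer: -581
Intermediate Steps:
v(h) = 1 + h
D(m) = 3 (D(m) = -3 + (((1 - 1) + 5) + 1) = -3 + ((0 + 5) + 1) = -3 + (5 + 1) = -3 + 6 = 3)
r = 204 (r = ((3 - 3)*0 - 68)*(-3) = (0*0 - 68)*(-3) = (0 - 68)*(-3) = -68*(-3) = 204)
r - 1*785 = 204 - 1*785 = 204 - 785 = -581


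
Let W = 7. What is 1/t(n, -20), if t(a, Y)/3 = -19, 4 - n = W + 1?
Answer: -1/57 ≈ -0.017544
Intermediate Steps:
n = -4 (n = 4 - (7 + 1) = 4 - 1*8 = 4 - 8 = -4)
t(a, Y) = -57 (t(a, Y) = 3*(-19) = -57)
1/t(n, -20) = 1/(-57) = -1/57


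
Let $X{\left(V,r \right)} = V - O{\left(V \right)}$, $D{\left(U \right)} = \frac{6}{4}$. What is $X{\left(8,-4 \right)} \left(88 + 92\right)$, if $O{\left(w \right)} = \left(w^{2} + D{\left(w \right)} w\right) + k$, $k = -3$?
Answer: $-11700$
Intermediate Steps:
$D{\left(U \right)} = \frac{3}{2}$ ($D{\left(U \right)} = 6 \cdot \frac{1}{4} = \frac{3}{2}$)
$O{\left(w \right)} = -3 + w^{2} + \frac{3 w}{2}$ ($O{\left(w \right)} = \left(w^{2} + \frac{3 w}{2}\right) - 3 = -3 + w^{2} + \frac{3 w}{2}$)
$X{\left(V,r \right)} = 3 - V^{2} - \frac{V}{2}$ ($X{\left(V,r \right)} = V - \left(-3 + V^{2} + \frac{3 V}{2}\right) = 3 - V^{2} - \frac{V}{2}$)
$X{\left(8,-4 \right)} \left(88 + 92\right) = \left(3 - 8^{2} - 4\right) \left(88 + 92\right) = \left(3 - 64 - 4\right) 180 = \left(-65\right) 180 = -11700$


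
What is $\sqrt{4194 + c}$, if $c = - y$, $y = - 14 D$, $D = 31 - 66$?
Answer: $2 \sqrt{926} \approx 60.86$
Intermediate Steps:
$D = -35$
$y = 490$ ($y = \left(-14\right) \left(-35\right) = 490$)
$c = -490$ ($c = \left(-1\right) 490 = -490$)
$\sqrt{4194 + c} = \sqrt{4194 - 490} = \sqrt{3704} = 2 \sqrt{926}$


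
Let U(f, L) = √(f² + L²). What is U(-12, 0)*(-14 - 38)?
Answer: -624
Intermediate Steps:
U(f, L) = √(L² + f²)
U(-12, 0)*(-14 - 38) = √(0² + (-12)²)*(-14 - 38) = √(0 + 144)*(-52) = √144*(-52) = 12*(-52) = -624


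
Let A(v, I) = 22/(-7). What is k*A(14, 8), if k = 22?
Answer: -484/7 ≈ -69.143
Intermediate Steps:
A(v, I) = -22/7 (A(v, I) = 22*(-1/7) = -22/7)
k*A(14, 8) = 22*(-22/7) = -484/7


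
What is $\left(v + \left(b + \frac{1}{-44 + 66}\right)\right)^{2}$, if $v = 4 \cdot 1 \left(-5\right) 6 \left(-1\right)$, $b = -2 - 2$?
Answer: $\frac{6517809}{484} \approx 13467.0$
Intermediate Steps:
$b = -4$
$v = 120$ ($v = 4 \left(\left(-30\right) \left(-1\right)\right) = 4 \cdot 30 = 120$)
$\left(v + \left(b + \frac{1}{-44 + 66}\right)\right)^{2} = \left(120 - \left(4 - \frac{1}{-44 + 66}\right)\right)^{2} = \left(120 - \left(4 - \frac{1}{22}\right)\right)^{2} = \left(120 + \left(-4 + \frac{1}{22}\right)\right)^{2} = \left(120 - \frac{87}{22}\right)^{2} = \left(\frac{2553}{22}\right)^{2} = \frac{6517809}{484}$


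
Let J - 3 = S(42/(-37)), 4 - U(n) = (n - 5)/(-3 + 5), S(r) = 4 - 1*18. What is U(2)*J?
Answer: -121/2 ≈ -60.500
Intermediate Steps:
S(r) = -14 (S(r) = 4 - 18 = -14)
U(n) = 13/2 - n/2 (U(n) = 4 - (n - 5)/(-3 + 5) = 4 - (-5 + n)/2 = 4 - (-5/2 + n/2) = 4 + (5/2 - n/2) = 13/2 - n/2)
J = -11 (J = 3 - 14 = -11)
U(2)*J = (13/2 - 1/2*2)*(-11) = (13/2 - 1)*(-11) = (11/2)*(-11) = -121/2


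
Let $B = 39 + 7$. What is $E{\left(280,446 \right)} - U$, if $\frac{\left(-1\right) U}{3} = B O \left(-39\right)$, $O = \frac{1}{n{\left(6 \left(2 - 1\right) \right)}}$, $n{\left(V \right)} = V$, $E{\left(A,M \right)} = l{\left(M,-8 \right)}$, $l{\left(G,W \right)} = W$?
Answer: $-905$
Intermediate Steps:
$E{\left(A,M \right)} = -8$
$B = 46$
$O = \frac{1}{6}$ ($O = \frac{1}{6 \left(2 - 1\right)} = \frac{1}{6 \cdot 1} = \frac{1}{6} \approx 0.16667$)
$U = 897$ ($U = - 3 \cdot 46 \cdot \frac{1}{6} \left(-39\right) = - 3 \cdot \frac{23}{3} \left(-39\right) = \left(-3\right) \left(-299\right) = 897$)
$E{\left(280,446 \right)} - U = -8 - 897 = -905$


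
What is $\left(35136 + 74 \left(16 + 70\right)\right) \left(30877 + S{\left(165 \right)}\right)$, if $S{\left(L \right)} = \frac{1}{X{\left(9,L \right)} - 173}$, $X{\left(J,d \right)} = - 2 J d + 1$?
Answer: $\frac{2013072309750}{1571} \approx 1.2814 \cdot 10^{9}$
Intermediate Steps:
$X{\left(J,d \right)} = 1 - 2 J d$ ($X{\left(J,d \right)} = - 2 J d + 1 = 1 - 2 J d$)
$S{\left(L \right)} = \frac{1}{-172 - 18 L}$ ($S{\left(L \right)} = \frac{1}{\left(1 - 18 L\right) - 173} = \frac{1}{-172 - 18 L}$)
$\left(35136 + 74 \left(16 + 70\right)\right) \left(30877 + S{\left(165 \right)}\right) = \left(35136 + 74 \left(16 + 70\right)\right) \left(30877 - \frac{1}{172 + 18 \cdot 165}\right) = \left(35136 + 74 \cdot 86\right) \left(30877 - \frac{1}{172 + 2970}\right) = \left(35136 + 6364\right) \left(30877 - \frac{1}{3142}\right) = 41500 \left(30877 - \frac{1}{3142}\right) = 41500 \cdot \frac{97015533}{3142} = \frac{2013072309750}{1571}$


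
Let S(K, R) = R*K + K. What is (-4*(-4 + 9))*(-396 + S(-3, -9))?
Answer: 7440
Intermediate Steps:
S(K, R) = K + K*R (S(K, R) = K*R + K = K + K*R)
(-4*(-4 + 9))*(-396 + S(-3, -9)) = (-4*(-4 + 9))*(-396 - 3*(1 - 9)) = (-4*5)*(-396 - 3*(-8)) = -20*(-396 + 24) = -20*(-372) = 7440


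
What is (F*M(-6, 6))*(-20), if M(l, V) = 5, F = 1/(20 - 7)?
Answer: -100/13 ≈ -7.6923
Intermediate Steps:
F = 1/13 ≈ 0.076923
(F*M(-6, 6))*(-20) = ((1/13)*5)*(-20) = (5/13)*(-20) = -100/13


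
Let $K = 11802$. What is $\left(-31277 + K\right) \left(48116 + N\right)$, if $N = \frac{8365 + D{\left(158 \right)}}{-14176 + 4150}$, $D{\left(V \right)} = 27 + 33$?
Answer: $- \frac{9394790459725}{10026} \approx -9.3704 \cdot 10^{8}$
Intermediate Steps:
$D{\left(V \right)} = 60$
$N = - \frac{8425}{10026}$ ($N = \frac{8365 + 60}{-14176 + 4150} = \frac{8425}{-10026} = 8425 \left(- \frac{1}{10026}\right) = - \frac{8425}{10026} \approx -0.84031$)
$\left(-31277 + K\right) \left(48116 + N\right) = \left(-31277 + 11802\right) \left(48116 - \frac{8425}{10026}\right) = \left(-19475\right) \frac{482402591}{10026} = - \frac{9394790459725}{10026}$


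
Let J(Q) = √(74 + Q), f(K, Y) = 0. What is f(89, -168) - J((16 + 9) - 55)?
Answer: -2*√11 ≈ -6.6332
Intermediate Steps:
f(89, -168) - J((16 + 9) - 55) = 0 - √(74 + ((16 + 9) - 55)) = 0 - √(74 + (25 - 55)) = 0 - √(74 - 30) = 0 - √44 = 0 - 2*√11 = -2*√11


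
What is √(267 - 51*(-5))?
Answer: 3*√58 ≈ 22.847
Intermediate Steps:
√(267 - 51*(-5)) = √(267 + 255) = √522 = 3*√58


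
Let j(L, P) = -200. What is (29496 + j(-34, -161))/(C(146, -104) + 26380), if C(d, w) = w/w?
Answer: 29296/26381 ≈ 1.1105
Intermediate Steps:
C(d, w) = 1
(29496 + j(-34, -161))/(C(146, -104) + 26380) = (29496 - 200)/(1 + 26380) = 29296/26381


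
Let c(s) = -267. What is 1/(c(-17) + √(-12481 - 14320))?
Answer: -267/98090 - I*√26801/98090 ≈ -0.002722 - 0.001669*I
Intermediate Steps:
1/(c(-17) + √(-12481 - 14320)) = 1/(-267 + √(-12481 - 14320)) = 1/(-267 + √(-26801)) = 1/(-267 + I*√26801)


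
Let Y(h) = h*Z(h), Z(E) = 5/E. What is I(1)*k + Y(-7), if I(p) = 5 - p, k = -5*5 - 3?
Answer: -107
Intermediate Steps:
k = -28 (k = -25 - 3 = -28)
Y(h) = 5 (Y(h) = h*(5/h) = 5)
I(1)*k + Y(-7) = (5 - 1*1)*(-28) + 5 = (5 - 1)*(-28) + 5 = 4*(-28) + 5 = -112 + 5 = -107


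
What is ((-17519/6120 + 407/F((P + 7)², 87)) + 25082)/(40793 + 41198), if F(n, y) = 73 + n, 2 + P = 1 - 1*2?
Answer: 13662595409/44658857880 ≈ 0.30593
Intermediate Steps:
P = -3 (P = -2 + (1 - 1*2) = -2 + (1 - 2) = -2 - 1 = -3)
((-17519/6120 + 407/F((P + 7)², 87)) + 25082)/(40793 + 41198) = ((-17519/6120 + 407/(73 + (-3 + 7)²)) + 25082)/(40793 + 41198) = ((-17519*1/6120 + 407/(73 + 4²)) + 25082)/81991 = ((-17519/6120 + 407/(73 + 16)) + 25082)*(1/81991) = ((-17519/6120 + 407/89) + 25082)*(1/81991) = (931649/544680 + 25082)*(1/81991) = (13662595409/544680)*(1/81991) = 13662595409/44658857880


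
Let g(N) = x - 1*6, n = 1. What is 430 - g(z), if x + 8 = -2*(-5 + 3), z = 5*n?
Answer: 440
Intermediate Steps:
z = 5 (z = 5*1 = 5)
x = -4 (x = -8 - 2*(-5 + 3) = -8 - 2*(-2) = -8 + 4 = -4)
g(N) = -10 (g(N) = -4 - 1*6 = -4 - 6 = -10)
430 - g(z) = 430 - 1*(-10) = 430 + 10 = 440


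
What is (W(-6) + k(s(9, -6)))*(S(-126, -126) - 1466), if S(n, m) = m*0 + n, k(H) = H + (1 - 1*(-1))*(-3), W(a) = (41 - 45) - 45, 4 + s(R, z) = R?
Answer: 79600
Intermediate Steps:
s(R, z) = -4 + R
W(a) = -49 (W(a) = -4 - 45 = -49)
k(H) = -6 + H (k(H) = H + (1 + 1)*(-3) = H + 2*(-3) = H - 6 = -6 + H)
S(n, m) = n (S(n, m) = 0 + n = n)
(W(-6) + k(s(9, -6)))*(S(-126, -126) - 1466) = (-49 + (-6 + (-4 + 9)))*(-126 - 1466) = (-49 + (-6 + 5))*(-1592) = (-49 - 1)*(-1592) = -50*(-1592) = 79600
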